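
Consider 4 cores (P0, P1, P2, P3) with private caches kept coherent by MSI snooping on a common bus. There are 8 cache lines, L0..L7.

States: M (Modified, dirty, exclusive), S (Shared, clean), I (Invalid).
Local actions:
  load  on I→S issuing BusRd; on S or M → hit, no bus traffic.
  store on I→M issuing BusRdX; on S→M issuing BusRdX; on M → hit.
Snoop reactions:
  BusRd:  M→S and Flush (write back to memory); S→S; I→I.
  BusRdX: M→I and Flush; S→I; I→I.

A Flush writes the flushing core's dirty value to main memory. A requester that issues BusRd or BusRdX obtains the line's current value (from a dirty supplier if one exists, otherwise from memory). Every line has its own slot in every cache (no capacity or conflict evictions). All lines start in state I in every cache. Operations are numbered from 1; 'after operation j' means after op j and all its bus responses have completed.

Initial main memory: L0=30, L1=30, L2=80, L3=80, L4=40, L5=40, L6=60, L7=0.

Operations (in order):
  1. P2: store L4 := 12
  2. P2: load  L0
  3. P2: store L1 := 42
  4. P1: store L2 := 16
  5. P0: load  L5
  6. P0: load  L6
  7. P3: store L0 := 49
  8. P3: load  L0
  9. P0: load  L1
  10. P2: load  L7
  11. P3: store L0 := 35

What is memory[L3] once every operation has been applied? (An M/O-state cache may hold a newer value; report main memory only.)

[1] P2: store L4 := 12 | P0:I, P1:I, P2:M(12), P3:I | bus: BusRdX
[2] P2: load  L0 | P0:I, P1:I, P2:S(30), P3:I | bus: BusRd
[3] P2: store L1 := 42 | P0:I, P1:I, P2:M(42), P3:I | bus: BusRdX
[4] P1: store L2 := 16 | P0:I, P1:M(16), P2:I, P3:I | bus: BusRdX
[5] P0: load  L5 | P0:S(40), P1:I, P2:I, P3:I | bus: BusRd
[6] P0: load  L6 | P0:S(60), P1:I, P2:I, P3:I | bus: BusRd
[7] P3: store L0 := 49 | P0:I, P1:I, P2:I, P3:M(49) | bus: BusRdX
[8] P3: load  L0 | P0:I, P1:I, P2:I, P3:M(49) | bus: none
[9] P0: load  L1 | P0:S(42), P1:I, P2:S(42), P3:I | bus: BusRd,Flush
[10] P2: load  L7 | P0:I, P1:I, P2:S(0), P3:I | bus: BusRd
[11] P3: store L0 := 35 | P0:I, P1:I, P2:I, P3:M(35) | bus: none

memory[L3] = 80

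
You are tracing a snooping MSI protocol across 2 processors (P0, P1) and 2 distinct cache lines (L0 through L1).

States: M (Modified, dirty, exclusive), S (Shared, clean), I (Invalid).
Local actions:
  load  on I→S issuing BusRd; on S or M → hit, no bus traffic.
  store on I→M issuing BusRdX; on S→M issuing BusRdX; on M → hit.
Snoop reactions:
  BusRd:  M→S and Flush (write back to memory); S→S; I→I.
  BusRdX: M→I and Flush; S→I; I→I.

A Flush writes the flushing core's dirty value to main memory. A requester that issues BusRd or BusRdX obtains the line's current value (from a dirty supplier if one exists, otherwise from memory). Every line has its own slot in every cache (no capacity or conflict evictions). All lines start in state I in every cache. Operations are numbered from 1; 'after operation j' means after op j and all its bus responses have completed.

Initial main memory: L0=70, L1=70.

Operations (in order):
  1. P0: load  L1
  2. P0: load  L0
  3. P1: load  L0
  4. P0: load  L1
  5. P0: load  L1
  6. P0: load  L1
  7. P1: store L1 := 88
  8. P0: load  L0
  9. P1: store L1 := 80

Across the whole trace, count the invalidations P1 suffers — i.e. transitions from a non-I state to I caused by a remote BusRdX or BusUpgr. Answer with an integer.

[1] P0: load  L1 | P0:S(70), P1:I | bus: BusRd
[2] P0: load  L0 | P0:S(70), P1:I | bus: BusRd
[3] P1: load  L0 | P0:S(70), P1:S(70) | bus: BusRd
[4] P0: load  L1 | P0:S(70), P1:I | bus: none
[5] P0: load  L1 | P0:S(70), P1:I | bus: none
[6] P0: load  L1 | P0:S(70), P1:I | bus: none
[7] P1: store L1 := 88 | P0:I, P1:M(88) | bus: BusRdX
[8] P0: load  L0 | P0:S(70), P1:S(70) | bus: none
[9] P1: store L1 := 80 | P0:I, P1:M(80) | bus: none

invalidations = 0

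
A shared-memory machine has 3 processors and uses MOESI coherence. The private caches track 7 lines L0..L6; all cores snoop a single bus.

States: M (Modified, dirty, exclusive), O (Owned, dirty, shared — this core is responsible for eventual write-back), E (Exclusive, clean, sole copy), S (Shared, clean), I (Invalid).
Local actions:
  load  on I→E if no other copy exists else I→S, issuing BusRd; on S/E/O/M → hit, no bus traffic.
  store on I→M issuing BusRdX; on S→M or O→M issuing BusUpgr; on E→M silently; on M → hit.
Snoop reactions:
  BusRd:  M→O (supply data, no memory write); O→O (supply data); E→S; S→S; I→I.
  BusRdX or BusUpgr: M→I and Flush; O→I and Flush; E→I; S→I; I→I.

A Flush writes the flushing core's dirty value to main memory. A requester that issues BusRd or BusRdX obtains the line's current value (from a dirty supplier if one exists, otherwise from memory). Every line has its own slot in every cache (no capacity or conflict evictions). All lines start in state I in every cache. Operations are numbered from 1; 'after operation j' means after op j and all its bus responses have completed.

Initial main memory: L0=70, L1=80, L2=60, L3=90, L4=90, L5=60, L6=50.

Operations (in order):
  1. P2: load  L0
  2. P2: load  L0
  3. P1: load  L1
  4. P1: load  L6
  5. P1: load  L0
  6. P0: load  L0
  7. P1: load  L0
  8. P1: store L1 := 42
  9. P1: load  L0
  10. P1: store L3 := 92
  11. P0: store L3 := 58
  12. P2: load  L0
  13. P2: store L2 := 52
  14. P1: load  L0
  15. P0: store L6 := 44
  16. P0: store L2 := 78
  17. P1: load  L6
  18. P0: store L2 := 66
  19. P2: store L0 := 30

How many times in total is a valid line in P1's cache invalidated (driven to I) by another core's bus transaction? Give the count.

invalidations = 3

[1] P2: load  L0 | P0:I, P1:I, P2:E(70) | bus: BusRd
[2] P2: load  L0 | P0:I, P1:I, P2:E(70) | bus: none
[3] P1: load  L1 | P0:I, P1:E(80), P2:I | bus: BusRd
[4] P1: load  L6 | P0:I, P1:E(50), P2:I | bus: BusRd
[5] P1: load  L0 | P0:I, P1:S(70), P2:S(70) | bus: BusRd
[6] P0: load  L0 | P0:S(70), P1:S(70), P2:S(70) | bus: BusRd
[7] P1: load  L0 | P0:S(70), P1:S(70), P2:S(70) | bus: none
[8] P1: store L1 := 42 | P0:I, P1:M(42), P2:I | bus: none
[9] P1: load  L0 | P0:S(70), P1:S(70), P2:S(70) | bus: none
[10] P1: store L3 := 92 | P0:I, P1:M(92), P2:I | bus: BusRdX
[11] P0: store L3 := 58 | P0:M(58), P1:I, P2:I | bus: BusRdX,Flush
[12] P2: load  L0 | P0:S(70), P1:S(70), P2:S(70) | bus: none
[13] P2: store L2 := 52 | P0:I, P1:I, P2:M(52) | bus: BusRdX
[14] P1: load  L0 | P0:S(70), P1:S(70), P2:S(70) | bus: none
[15] P0: store L6 := 44 | P0:M(44), P1:I, P2:I | bus: BusRdX
[16] P0: store L2 := 78 | P0:M(78), P1:I, P2:I | bus: BusRdX,Flush
[17] P1: load  L6 | P0:O(44), P1:S(44), P2:I | bus: BusRd
[18] P0: store L2 := 66 | P0:M(66), P1:I, P2:I | bus: none
[19] P2: store L0 := 30 | P0:I, P1:I, P2:M(30) | bus: BusUpgr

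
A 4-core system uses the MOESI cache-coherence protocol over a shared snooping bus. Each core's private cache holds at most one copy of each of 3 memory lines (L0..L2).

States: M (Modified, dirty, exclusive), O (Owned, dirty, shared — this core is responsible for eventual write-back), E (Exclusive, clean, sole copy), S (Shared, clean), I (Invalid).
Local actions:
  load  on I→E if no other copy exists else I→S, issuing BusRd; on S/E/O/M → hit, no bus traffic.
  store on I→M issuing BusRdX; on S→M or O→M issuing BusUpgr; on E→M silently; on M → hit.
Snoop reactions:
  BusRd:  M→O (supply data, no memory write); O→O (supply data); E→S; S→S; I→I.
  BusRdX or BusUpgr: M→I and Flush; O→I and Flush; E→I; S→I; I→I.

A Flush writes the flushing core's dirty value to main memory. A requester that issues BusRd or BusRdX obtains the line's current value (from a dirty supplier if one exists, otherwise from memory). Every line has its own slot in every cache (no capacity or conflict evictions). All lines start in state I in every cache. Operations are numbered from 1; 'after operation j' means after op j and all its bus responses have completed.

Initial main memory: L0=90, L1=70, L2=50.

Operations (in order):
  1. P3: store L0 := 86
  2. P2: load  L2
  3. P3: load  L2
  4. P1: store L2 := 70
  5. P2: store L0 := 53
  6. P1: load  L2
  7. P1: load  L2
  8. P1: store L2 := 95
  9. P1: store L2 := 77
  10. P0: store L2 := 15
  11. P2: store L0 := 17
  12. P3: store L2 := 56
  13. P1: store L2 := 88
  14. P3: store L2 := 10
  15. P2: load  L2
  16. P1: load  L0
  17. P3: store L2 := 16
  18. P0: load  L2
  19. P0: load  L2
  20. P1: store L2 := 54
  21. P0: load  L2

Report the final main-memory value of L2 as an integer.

memory[L2] = 16

  op1 P3: store L0 := 86 → I/I/I/M on L0; bus BusRdX; mem=90
  op2 P2: load  L2 → I/I/E/I on L2; bus BusRd; mem=50
  op3 P3: load  L2 → I/I/S/S on L2; bus BusRd; mem=50
  op4 P1: store L2 := 70 → I/M/I/I on L2; bus BusRdX; mem=50
  op5 P2: store L0 := 53 → I/I/M/I on L0; bus BusRdX Flush; mem=86
  op6 P1: load  L2 → I/M/I/I on L2; bus (none); mem=50
  op7 P1: load  L2 → I/M/I/I on L2; bus (none); mem=50
  op8 P1: store L2 := 95 → I/M/I/I on L2; bus (none); mem=50
  op9 P1: store L2 := 77 → I/M/I/I on L2; bus (none); mem=50
  op10 P0: store L2 := 15 → M/I/I/I on L2; bus BusRdX Flush; mem=77
  op11 P2: store L0 := 17 → I/I/M/I on L0; bus (none); mem=86
  op12 P3: store L2 := 56 → I/I/I/M on L2; bus BusRdX Flush; mem=15
  op13 P1: store L2 := 88 → I/M/I/I on L2; bus BusRdX Flush; mem=56
  op14 P3: store L2 := 10 → I/I/I/M on L2; bus BusRdX Flush; mem=88
  op15 P2: load  L2 → I/I/S/O on L2; bus BusRd; mem=88
  op16 P1: load  L0 → I/S/O/I on L0; bus BusRd; mem=86
  op17 P3: store L2 := 16 → I/I/I/M on L2; bus BusUpgr; mem=88
  op18 P0: load  L2 → S/I/I/O on L2; bus BusRd; mem=88
  op19 P0: load  L2 → S/I/I/O on L2; bus (none); mem=88
  op20 P1: store L2 := 54 → I/M/I/I on L2; bus BusRdX Flush; mem=16
  op21 P0: load  L2 → S/O/I/I on L2; bus BusRd; mem=16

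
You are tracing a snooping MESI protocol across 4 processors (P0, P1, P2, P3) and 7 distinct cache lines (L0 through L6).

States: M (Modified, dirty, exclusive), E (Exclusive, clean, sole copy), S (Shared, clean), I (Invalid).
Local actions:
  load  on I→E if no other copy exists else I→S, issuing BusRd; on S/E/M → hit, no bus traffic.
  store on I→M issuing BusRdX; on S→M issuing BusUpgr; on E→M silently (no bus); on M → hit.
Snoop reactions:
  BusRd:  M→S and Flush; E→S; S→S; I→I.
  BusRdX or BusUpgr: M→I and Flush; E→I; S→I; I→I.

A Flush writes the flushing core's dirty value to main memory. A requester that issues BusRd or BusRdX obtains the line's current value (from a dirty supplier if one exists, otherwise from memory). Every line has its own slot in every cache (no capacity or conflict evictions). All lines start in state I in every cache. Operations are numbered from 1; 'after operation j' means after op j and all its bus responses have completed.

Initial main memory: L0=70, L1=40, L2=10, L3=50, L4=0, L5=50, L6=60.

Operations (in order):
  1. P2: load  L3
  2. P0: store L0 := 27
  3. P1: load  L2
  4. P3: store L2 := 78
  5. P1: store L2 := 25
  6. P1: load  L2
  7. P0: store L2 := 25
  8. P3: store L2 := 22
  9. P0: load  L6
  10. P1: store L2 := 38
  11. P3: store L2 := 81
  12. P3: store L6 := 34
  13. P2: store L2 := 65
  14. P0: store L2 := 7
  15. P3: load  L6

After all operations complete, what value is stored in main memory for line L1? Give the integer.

memory[L1] = 40

  op1 P2: load  L3 → I/I/E/I on L3; bus BusRd; mem=50
  op2 P0: store L0 := 27 → M/I/I/I on L0; bus BusRdX; mem=70
  op3 P1: load  L2 → I/E/I/I on L2; bus BusRd; mem=10
  op4 P3: store L2 := 78 → I/I/I/M on L2; bus BusRdX; mem=10
  op5 P1: store L2 := 25 → I/M/I/I on L2; bus BusRdX Flush; mem=78
  op6 P1: load  L2 → I/M/I/I on L2; bus (none); mem=78
  op7 P0: store L2 := 25 → M/I/I/I on L2; bus BusRdX Flush; mem=25
  op8 P3: store L2 := 22 → I/I/I/M on L2; bus BusRdX Flush; mem=25
  op9 P0: load  L6 → E/I/I/I on L6; bus BusRd; mem=60
  op10 P1: store L2 := 38 → I/M/I/I on L2; bus BusRdX Flush; mem=22
  op11 P3: store L2 := 81 → I/I/I/M on L2; bus BusRdX Flush; mem=38
  op12 P3: store L6 := 34 → I/I/I/M on L6; bus BusRdX; mem=60
  op13 P2: store L2 := 65 → I/I/M/I on L2; bus BusRdX Flush; mem=81
  op14 P0: store L2 := 7 → M/I/I/I on L2; bus BusRdX Flush; mem=65
  op15 P3: load  L6 → I/I/I/M on L6; bus (none); mem=60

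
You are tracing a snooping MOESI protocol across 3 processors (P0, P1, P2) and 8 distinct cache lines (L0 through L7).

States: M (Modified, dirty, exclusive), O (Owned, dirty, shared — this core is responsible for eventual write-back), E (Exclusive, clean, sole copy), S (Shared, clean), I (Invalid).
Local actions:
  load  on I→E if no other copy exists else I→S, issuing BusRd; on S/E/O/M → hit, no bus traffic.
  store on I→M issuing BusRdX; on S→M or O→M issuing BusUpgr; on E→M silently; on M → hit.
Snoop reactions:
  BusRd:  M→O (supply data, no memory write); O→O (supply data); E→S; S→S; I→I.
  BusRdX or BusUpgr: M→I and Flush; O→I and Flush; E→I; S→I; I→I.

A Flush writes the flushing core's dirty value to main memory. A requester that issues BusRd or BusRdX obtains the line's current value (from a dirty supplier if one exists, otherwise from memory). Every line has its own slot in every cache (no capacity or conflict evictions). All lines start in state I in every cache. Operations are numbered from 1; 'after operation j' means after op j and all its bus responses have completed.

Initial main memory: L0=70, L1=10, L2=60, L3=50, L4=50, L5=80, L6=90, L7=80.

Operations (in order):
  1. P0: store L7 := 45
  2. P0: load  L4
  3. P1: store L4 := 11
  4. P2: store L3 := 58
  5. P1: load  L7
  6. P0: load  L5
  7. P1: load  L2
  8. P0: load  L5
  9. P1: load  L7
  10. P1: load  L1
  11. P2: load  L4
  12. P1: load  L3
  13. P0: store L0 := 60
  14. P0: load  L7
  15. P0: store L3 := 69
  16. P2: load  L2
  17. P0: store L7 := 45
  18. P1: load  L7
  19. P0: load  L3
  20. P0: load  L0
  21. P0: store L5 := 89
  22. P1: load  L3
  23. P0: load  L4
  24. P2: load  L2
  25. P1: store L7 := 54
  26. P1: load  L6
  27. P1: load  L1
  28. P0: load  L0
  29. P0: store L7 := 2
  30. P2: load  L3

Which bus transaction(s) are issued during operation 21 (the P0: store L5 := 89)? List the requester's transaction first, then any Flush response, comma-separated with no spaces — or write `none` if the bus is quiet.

bus = none

step 1: P0: store L7 := 45  ⟶  MII  (L7)  txn=BusRdX  M[L7]=80
step 2: P0: load  L4  ⟶  EII  (L4)  txn=BusRd  M[L4]=50
step 3: P1: store L4 := 11  ⟶  IMI  (L4)  txn=BusRdX  M[L4]=50
step 4: P2: store L3 := 58  ⟶  IIM  (L3)  txn=BusRdX  M[L3]=50
step 5: P1: load  L7  ⟶  OSI  (L7)  txn=BusRd  M[L7]=80
step 6: P0: load  L5  ⟶  EII  (L5)  txn=BusRd  M[L5]=80
step 7: P1: load  L2  ⟶  IEI  (L2)  txn=BusRd  M[L2]=60
step 8: P0: load  L5  ⟶  EII  (L5)  txn=∅  M[L5]=80
step 9: P1: load  L7  ⟶  OSI  (L7)  txn=∅  M[L7]=80
step 10: P1: load  L1  ⟶  IEI  (L1)  txn=BusRd  M[L1]=10
step 11: P2: load  L4  ⟶  IOS  (L4)  txn=BusRd  M[L4]=50
step 12: P1: load  L3  ⟶  ISO  (L3)  txn=BusRd  M[L3]=50
step 13: P0: store L0 := 60  ⟶  MII  (L0)  txn=BusRdX  M[L0]=70
step 14: P0: load  L7  ⟶  OSI  (L7)  txn=∅  M[L7]=80
step 15: P0: store L3 := 69  ⟶  MII  (L3)  txn=BusRdX+Flush  M[L3]=58
step 16: P2: load  L2  ⟶  ISS  (L2)  txn=BusRd  M[L2]=60
step 17: P0: store L7 := 45  ⟶  MII  (L7)  txn=BusUpgr  M[L7]=80
step 18: P1: load  L7  ⟶  OSI  (L7)  txn=BusRd  M[L7]=80
step 19: P0: load  L3  ⟶  MII  (L3)  txn=∅  M[L3]=58
step 20: P0: load  L0  ⟶  MII  (L0)  txn=∅  M[L0]=70
step 21: P0: store L5 := 89  ⟶  MII  (L5)  txn=∅  M[L5]=80
step 22: P1: load  L3  ⟶  OSI  (L3)  txn=BusRd  M[L3]=58
step 23: P0: load  L4  ⟶  SOS  (L4)  txn=BusRd  M[L4]=50
step 24: P2: load  L2  ⟶  ISS  (L2)  txn=∅  M[L2]=60
step 25: P1: store L7 := 54  ⟶  IMI  (L7)  txn=BusUpgr+Flush  M[L7]=45
step 26: P1: load  L6  ⟶  IEI  (L6)  txn=BusRd  M[L6]=90
step 27: P1: load  L1  ⟶  IEI  (L1)  txn=∅  M[L1]=10
step 28: P0: load  L0  ⟶  MII  (L0)  txn=∅  M[L0]=70
step 29: P0: store L7 := 2  ⟶  MII  (L7)  txn=BusRdX+Flush  M[L7]=54
step 30: P2: load  L3  ⟶  OSS  (L3)  txn=BusRd  M[L3]=58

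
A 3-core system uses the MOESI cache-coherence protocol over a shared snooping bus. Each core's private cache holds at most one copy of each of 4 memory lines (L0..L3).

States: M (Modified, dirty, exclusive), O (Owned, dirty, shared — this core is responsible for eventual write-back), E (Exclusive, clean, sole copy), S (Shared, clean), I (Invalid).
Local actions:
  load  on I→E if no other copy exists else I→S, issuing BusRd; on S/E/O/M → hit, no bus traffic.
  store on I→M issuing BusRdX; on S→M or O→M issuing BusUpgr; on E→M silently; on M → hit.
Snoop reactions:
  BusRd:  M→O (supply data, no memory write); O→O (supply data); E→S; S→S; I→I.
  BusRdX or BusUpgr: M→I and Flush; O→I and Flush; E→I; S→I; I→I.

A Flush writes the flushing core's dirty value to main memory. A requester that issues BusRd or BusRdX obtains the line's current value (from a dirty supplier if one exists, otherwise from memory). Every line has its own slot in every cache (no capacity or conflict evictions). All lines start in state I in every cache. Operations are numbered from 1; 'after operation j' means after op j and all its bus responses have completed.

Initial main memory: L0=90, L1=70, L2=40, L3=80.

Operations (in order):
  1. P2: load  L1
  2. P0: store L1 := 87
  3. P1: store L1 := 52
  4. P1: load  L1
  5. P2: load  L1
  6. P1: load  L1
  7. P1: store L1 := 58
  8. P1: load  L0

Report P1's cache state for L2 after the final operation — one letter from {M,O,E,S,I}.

state = I

step 1: P2: load  L1  ⟶  IIE  (L1)  txn=BusRd  M[L1]=70
step 2: P0: store L1 := 87  ⟶  MII  (L1)  txn=BusRdX  M[L1]=70
step 3: P1: store L1 := 52  ⟶  IMI  (L1)  txn=BusRdX+Flush  M[L1]=87
step 4: P1: load  L1  ⟶  IMI  (L1)  txn=∅  M[L1]=87
step 5: P2: load  L1  ⟶  IOS  (L1)  txn=BusRd  M[L1]=87
step 6: P1: load  L1  ⟶  IOS  (L1)  txn=∅  M[L1]=87
step 7: P1: store L1 := 58  ⟶  IMI  (L1)  txn=BusUpgr  M[L1]=87
step 8: P1: load  L0  ⟶  IEI  (L0)  txn=BusRd  M[L0]=90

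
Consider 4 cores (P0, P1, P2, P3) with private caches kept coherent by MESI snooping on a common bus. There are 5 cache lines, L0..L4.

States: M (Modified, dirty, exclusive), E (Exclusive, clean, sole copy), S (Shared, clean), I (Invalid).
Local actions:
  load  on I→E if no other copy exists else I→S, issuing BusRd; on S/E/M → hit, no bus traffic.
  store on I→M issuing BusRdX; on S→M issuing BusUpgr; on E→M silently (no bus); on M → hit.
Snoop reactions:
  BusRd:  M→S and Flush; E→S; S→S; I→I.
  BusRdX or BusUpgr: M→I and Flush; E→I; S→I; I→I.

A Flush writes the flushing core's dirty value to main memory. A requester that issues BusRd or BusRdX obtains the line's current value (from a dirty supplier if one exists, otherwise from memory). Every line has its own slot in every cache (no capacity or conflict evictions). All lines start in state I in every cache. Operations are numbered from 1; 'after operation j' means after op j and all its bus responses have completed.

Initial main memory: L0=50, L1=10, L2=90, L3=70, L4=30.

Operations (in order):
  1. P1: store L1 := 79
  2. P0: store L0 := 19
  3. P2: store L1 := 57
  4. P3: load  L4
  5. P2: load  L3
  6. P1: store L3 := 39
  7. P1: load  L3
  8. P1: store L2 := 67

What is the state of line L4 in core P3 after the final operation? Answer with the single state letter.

state = E

  op1 P1: store L1 := 79 → I/M/I/I on L1; bus BusRdX; mem=10
  op2 P0: store L0 := 19 → M/I/I/I on L0; bus BusRdX; mem=50
  op3 P2: store L1 := 57 → I/I/M/I on L1; bus BusRdX Flush; mem=79
  op4 P3: load  L4 → I/I/I/E on L4; bus BusRd; mem=30
  op5 P2: load  L3 → I/I/E/I on L3; bus BusRd; mem=70
  op6 P1: store L3 := 39 → I/M/I/I on L3; bus BusRdX; mem=70
  op7 P1: load  L3 → I/M/I/I on L3; bus (none); mem=70
  op8 P1: store L2 := 67 → I/M/I/I on L2; bus BusRdX; mem=90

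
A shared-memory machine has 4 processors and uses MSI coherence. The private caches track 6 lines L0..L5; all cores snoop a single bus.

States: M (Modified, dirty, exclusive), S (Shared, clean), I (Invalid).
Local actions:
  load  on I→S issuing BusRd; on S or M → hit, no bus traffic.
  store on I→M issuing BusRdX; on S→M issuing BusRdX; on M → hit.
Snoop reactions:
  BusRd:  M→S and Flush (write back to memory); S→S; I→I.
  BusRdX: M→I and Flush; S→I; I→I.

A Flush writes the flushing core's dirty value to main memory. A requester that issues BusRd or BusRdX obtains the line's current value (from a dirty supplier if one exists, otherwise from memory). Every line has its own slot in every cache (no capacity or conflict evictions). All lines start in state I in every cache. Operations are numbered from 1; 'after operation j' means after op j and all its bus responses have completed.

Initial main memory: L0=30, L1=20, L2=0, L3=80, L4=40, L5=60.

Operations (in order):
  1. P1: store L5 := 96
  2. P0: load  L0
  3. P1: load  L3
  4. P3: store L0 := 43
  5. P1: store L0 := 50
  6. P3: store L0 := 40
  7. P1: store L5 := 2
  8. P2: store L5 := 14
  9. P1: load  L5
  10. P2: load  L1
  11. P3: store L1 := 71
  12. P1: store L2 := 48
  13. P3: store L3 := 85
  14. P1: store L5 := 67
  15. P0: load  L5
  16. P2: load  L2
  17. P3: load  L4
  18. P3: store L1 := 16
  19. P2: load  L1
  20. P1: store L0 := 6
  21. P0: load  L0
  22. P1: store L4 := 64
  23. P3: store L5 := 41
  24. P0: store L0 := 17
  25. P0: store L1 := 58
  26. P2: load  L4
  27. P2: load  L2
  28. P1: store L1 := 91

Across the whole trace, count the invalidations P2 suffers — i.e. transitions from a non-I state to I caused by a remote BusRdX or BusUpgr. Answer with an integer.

invalidations = 3

step 1: P1: store L5 := 96  ⟶  IMII  (L5)  txn=BusRdX  M[L5]=60
step 2: P0: load  L0  ⟶  SIII  (L0)  txn=BusRd  M[L0]=30
step 3: P1: load  L3  ⟶  ISII  (L3)  txn=BusRd  M[L3]=80
step 4: P3: store L0 := 43  ⟶  IIIM  (L0)  txn=BusRdX  M[L0]=30
step 5: P1: store L0 := 50  ⟶  IMII  (L0)  txn=BusRdX+Flush  M[L0]=43
step 6: P3: store L0 := 40  ⟶  IIIM  (L0)  txn=BusRdX+Flush  M[L0]=50
step 7: P1: store L5 := 2  ⟶  IMII  (L5)  txn=∅  M[L5]=60
step 8: P2: store L5 := 14  ⟶  IIMI  (L5)  txn=BusRdX+Flush  M[L5]=2
step 9: P1: load  L5  ⟶  ISSI  (L5)  txn=BusRd+Flush  M[L5]=14
step 10: P2: load  L1  ⟶  IISI  (L1)  txn=BusRd  M[L1]=20
step 11: P3: store L1 := 71  ⟶  IIIM  (L1)  txn=BusRdX  M[L1]=20
step 12: P1: store L2 := 48  ⟶  IMII  (L2)  txn=BusRdX  M[L2]=0
step 13: P3: store L3 := 85  ⟶  IIIM  (L3)  txn=BusRdX  M[L3]=80
step 14: P1: store L5 := 67  ⟶  IMII  (L5)  txn=BusRdX  M[L5]=14
step 15: P0: load  L5  ⟶  SSII  (L5)  txn=BusRd+Flush  M[L5]=67
step 16: P2: load  L2  ⟶  ISSI  (L2)  txn=BusRd+Flush  M[L2]=48
step 17: P3: load  L4  ⟶  IIIS  (L4)  txn=BusRd  M[L4]=40
step 18: P3: store L1 := 16  ⟶  IIIM  (L1)  txn=∅  M[L1]=20
step 19: P2: load  L1  ⟶  IISS  (L1)  txn=BusRd+Flush  M[L1]=16
step 20: P1: store L0 := 6  ⟶  IMII  (L0)  txn=BusRdX+Flush  M[L0]=40
step 21: P0: load  L0  ⟶  SSII  (L0)  txn=BusRd+Flush  M[L0]=6
step 22: P1: store L4 := 64  ⟶  IMII  (L4)  txn=BusRdX  M[L4]=40
step 23: P3: store L5 := 41  ⟶  IIIM  (L5)  txn=BusRdX  M[L5]=67
step 24: P0: store L0 := 17  ⟶  MIII  (L0)  txn=BusRdX  M[L0]=6
step 25: P0: store L1 := 58  ⟶  MIII  (L1)  txn=BusRdX  M[L1]=16
step 26: P2: load  L4  ⟶  ISSI  (L4)  txn=BusRd+Flush  M[L4]=64
step 27: P2: load  L2  ⟶  ISSI  (L2)  txn=∅  M[L2]=48
step 28: P1: store L1 := 91  ⟶  IMII  (L1)  txn=BusRdX+Flush  M[L1]=58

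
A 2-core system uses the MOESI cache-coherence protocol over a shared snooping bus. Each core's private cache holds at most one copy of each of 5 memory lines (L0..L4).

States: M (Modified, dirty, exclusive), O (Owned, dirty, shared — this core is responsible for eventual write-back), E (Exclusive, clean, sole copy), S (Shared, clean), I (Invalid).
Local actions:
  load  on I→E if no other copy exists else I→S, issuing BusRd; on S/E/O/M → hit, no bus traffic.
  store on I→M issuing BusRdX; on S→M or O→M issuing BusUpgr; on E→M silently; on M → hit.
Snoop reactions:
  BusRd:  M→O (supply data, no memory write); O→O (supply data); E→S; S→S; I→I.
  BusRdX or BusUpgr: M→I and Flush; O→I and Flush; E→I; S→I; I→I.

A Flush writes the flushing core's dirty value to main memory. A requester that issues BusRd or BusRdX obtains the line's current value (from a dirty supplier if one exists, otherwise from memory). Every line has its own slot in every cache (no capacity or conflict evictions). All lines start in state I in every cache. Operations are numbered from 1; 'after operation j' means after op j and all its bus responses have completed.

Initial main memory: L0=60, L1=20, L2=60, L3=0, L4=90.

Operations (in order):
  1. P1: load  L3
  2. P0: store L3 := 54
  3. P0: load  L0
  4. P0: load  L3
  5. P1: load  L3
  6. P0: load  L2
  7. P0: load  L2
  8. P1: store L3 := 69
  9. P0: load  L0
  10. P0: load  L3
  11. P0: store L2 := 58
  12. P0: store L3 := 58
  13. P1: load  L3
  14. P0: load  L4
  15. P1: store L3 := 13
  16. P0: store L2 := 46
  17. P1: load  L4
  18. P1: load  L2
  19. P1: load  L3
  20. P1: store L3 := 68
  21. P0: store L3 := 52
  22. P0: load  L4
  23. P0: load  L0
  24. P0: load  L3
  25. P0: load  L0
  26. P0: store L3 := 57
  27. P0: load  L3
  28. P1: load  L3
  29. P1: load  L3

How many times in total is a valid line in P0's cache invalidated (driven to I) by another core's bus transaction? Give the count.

invalidations = 2

1. P1: load  L3  bus=[BusRd]  L3: P0=I P1=E  mem[L3]=0
2. P0: store L3 := 54  bus=[BusRdX]  L3: P0=M P1=I  mem[L3]=0
3. P0: load  L0  bus=[BusRd]  L0: P0=E P1=I  mem[L0]=60
4. P0: load  L3  bus=[-]  L3: P0=M P1=I  mem[L3]=0
5. P1: load  L3  bus=[BusRd]  L3: P0=O P1=S  mem[L3]=0
6. P0: load  L2  bus=[BusRd]  L2: P0=E P1=I  mem[L2]=60
7. P0: load  L2  bus=[-]  L2: P0=E P1=I  mem[L2]=60
8. P1: store L3 := 69  bus=[BusUpgr,Flush]  L3: P0=I P1=M  mem[L3]=54
9. P0: load  L0  bus=[-]  L0: P0=E P1=I  mem[L0]=60
10. P0: load  L3  bus=[BusRd]  L3: P0=S P1=O  mem[L3]=54
11. P0: store L2 := 58  bus=[-]  L2: P0=M P1=I  mem[L2]=60
12. P0: store L3 := 58  bus=[BusUpgr,Flush]  L3: P0=M P1=I  mem[L3]=69
13. P1: load  L3  bus=[BusRd]  L3: P0=O P1=S  mem[L3]=69
14. P0: load  L4  bus=[BusRd]  L4: P0=E P1=I  mem[L4]=90
15. P1: store L3 := 13  bus=[BusUpgr,Flush]  L3: P0=I P1=M  mem[L3]=58
16. P0: store L2 := 46  bus=[-]  L2: P0=M P1=I  mem[L2]=60
17. P1: load  L4  bus=[BusRd]  L4: P0=S P1=S  mem[L4]=90
18. P1: load  L2  bus=[BusRd]  L2: P0=O P1=S  mem[L2]=60
19. P1: load  L3  bus=[-]  L3: P0=I P1=M  mem[L3]=58
20. P1: store L3 := 68  bus=[-]  L3: P0=I P1=M  mem[L3]=58
21. P0: store L3 := 52  bus=[BusRdX,Flush]  L3: P0=M P1=I  mem[L3]=68
22. P0: load  L4  bus=[-]  L4: P0=S P1=S  mem[L4]=90
23. P0: load  L0  bus=[-]  L0: P0=E P1=I  mem[L0]=60
24. P0: load  L3  bus=[-]  L3: P0=M P1=I  mem[L3]=68
25. P0: load  L0  bus=[-]  L0: P0=E P1=I  mem[L0]=60
26. P0: store L3 := 57  bus=[-]  L3: P0=M P1=I  mem[L3]=68
27. P0: load  L3  bus=[-]  L3: P0=M P1=I  mem[L3]=68
28. P1: load  L3  bus=[BusRd]  L3: P0=O P1=S  mem[L3]=68
29. P1: load  L3  bus=[-]  L3: P0=O P1=S  mem[L3]=68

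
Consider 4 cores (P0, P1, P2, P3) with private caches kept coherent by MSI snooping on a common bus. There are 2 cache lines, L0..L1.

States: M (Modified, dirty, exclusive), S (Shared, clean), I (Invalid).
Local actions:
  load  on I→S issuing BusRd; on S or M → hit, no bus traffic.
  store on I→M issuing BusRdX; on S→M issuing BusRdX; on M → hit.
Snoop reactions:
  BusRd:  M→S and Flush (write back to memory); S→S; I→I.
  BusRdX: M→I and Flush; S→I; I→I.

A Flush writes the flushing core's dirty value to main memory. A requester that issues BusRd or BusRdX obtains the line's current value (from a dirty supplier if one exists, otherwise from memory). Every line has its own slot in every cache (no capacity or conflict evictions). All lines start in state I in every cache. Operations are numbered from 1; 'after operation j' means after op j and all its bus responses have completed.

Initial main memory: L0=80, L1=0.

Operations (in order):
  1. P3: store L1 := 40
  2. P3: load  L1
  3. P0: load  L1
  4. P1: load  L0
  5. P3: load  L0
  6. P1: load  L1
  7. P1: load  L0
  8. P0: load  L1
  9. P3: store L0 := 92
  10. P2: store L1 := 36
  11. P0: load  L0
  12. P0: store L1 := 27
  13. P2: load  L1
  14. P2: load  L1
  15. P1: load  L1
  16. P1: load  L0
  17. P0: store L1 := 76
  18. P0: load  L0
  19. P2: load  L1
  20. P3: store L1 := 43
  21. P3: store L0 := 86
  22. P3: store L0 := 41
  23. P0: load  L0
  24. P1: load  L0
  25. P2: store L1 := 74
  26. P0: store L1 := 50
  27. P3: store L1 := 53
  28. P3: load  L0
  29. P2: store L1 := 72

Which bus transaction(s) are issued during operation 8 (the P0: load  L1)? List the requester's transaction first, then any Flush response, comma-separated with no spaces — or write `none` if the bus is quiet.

  op1 P3: store L1 := 40 → I/I/I/M on L1; bus BusRdX; mem=0
  op2 P3: load  L1 → I/I/I/M on L1; bus (none); mem=0
  op3 P0: load  L1 → S/I/I/S on L1; bus BusRd Flush; mem=40
  op4 P1: load  L0 → I/S/I/I on L0; bus BusRd; mem=80
  op5 P3: load  L0 → I/S/I/S on L0; bus BusRd; mem=80
  op6 P1: load  L1 → S/S/I/S on L1; bus BusRd; mem=40
  op7 P1: load  L0 → I/S/I/S on L0; bus (none); mem=80
  op8 P0: load  L1 → S/S/I/S on L1; bus (none); mem=40
  op9 P3: store L0 := 92 → I/I/I/M on L0; bus BusRdX; mem=80
  op10 P2: store L1 := 36 → I/I/M/I on L1; bus BusRdX; mem=40
  op11 P0: load  L0 → S/I/I/S on L0; bus BusRd Flush; mem=92
  op12 P0: store L1 := 27 → M/I/I/I on L1; bus BusRdX Flush; mem=36
  op13 P2: load  L1 → S/I/S/I on L1; bus BusRd Flush; mem=27
  op14 P2: load  L1 → S/I/S/I on L1; bus (none); mem=27
  op15 P1: load  L1 → S/S/S/I on L1; bus BusRd; mem=27
  op16 P1: load  L0 → S/S/I/S on L0; bus BusRd; mem=92
  op17 P0: store L1 := 76 → M/I/I/I on L1; bus BusRdX; mem=27
  op18 P0: load  L0 → S/S/I/S on L0; bus (none); mem=92
  op19 P2: load  L1 → S/I/S/I on L1; bus BusRd Flush; mem=76
  op20 P3: store L1 := 43 → I/I/I/M on L1; bus BusRdX; mem=76
  op21 P3: store L0 := 86 → I/I/I/M on L0; bus BusRdX; mem=92
  op22 P3: store L0 := 41 → I/I/I/M on L0; bus (none); mem=92
  op23 P0: load  L0 → S/I/I/S on L0; bus BusRd Flush; mem=41
  op24 P1: load  L0 → S/S/I/S on L0; bus BusRd; mem=41
  op25 P2: store L1 := 74 → I/I/M/I on L1; bus BusRdX Flush; mem=43
  op26 P0: store L1 := 50 → M/I/I/I on L1; bus BusRdX Flush; mem=74
  op27 P3: store L1 := 53 → I/I/I/M on L1; bus BusRdX Flush; mem=50
  op28 P3: load  L0 → S/S/I/S on L0; bus (none); mem=41
  op29 P2: store L1 := 72 → I/I/M/I on L1; bus BusRdX Flush; mem=53

bus = none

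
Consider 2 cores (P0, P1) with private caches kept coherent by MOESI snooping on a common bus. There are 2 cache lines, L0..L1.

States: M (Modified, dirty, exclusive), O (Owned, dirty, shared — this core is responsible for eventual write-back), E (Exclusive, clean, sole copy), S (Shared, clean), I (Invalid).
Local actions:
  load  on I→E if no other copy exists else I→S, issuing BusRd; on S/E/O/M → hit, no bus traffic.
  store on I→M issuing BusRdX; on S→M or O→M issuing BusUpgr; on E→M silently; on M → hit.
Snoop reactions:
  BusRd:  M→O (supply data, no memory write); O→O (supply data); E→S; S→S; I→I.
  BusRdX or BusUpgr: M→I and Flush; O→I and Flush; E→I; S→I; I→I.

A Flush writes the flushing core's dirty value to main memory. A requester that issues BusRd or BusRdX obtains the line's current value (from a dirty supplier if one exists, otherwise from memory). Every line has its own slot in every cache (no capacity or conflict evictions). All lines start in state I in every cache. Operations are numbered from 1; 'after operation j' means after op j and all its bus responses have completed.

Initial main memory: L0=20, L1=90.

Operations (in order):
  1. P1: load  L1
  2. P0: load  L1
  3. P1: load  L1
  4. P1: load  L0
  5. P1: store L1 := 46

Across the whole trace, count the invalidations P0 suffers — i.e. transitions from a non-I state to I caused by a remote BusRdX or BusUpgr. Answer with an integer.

invalidations = 1

[1] P1: load  L1 | P0:I, P1:E(90) | bus: BusRd
[2] P0: load  L1 | P0:S(90), P1:S(90) | bus: BusRd
[3] P1: load  L1 | P0:S(90), P1:S(90) | bus: none
[4] P1: load  L0 | P0:I, P1:E(20) | bus: BusRd
[5] P1: store L1 := 46 | P0:I, P1:M(46) | bus: BusUpgr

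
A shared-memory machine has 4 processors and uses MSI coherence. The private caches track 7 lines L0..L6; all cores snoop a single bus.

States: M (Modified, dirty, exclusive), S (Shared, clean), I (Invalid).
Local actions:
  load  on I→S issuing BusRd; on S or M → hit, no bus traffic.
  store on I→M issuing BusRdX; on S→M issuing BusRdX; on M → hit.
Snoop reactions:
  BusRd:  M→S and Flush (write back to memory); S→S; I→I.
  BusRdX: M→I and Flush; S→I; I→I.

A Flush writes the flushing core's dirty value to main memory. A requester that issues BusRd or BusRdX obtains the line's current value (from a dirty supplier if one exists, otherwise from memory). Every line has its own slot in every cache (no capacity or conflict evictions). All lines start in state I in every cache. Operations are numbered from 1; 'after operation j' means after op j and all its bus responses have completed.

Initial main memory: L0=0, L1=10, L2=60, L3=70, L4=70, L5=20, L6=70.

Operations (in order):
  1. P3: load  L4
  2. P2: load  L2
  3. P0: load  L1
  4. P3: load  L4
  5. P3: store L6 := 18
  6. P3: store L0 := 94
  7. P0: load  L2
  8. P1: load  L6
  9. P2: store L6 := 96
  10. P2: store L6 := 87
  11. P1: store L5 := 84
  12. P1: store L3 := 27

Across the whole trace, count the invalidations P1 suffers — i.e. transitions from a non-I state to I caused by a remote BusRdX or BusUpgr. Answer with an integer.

invalidations = 1

  op1 P3: load  L4 → I/I/I/S on L4; bus BusRd; mem=70
  op2 P2: load  L2 → I/I/S/I on L2; bus BusRd; mem=60
  op3 P0: load  L1 → S/I/I/I on L1; bus BusRd; mem=10
  op4 P3: load  L4 → I/I/I/S on L4; bus (none); mem=70
  op5 P3: store L6 := 18 → I/I/I/M on L6; bus BusRdX; mem=70
  op6 P3: store L0 := 94 → I/I/I/M on L0; bus BusRdX; mem=0
  op7 P0: load  L2 → S/I/S/I on L2; bus BusRd; mem=60
  op8 P1: load  L6 → I/S/I/S on L6; bus BusRd Flush; mem=18
  op9 P2: store L6 := 96 → I/I/M/I on L6; bus BusRdX; mem=18
  op10 P2: store L6 := 87 → I/I/M/I on L6; bus (none); mem=18
  op11 P1: store L5 := 84 → I/M/I/I on L5; bus BusRdX; mem=20
  op12 P1: store L3 := 27 → I/M/I/I on L3; bus BusRdX; mem=70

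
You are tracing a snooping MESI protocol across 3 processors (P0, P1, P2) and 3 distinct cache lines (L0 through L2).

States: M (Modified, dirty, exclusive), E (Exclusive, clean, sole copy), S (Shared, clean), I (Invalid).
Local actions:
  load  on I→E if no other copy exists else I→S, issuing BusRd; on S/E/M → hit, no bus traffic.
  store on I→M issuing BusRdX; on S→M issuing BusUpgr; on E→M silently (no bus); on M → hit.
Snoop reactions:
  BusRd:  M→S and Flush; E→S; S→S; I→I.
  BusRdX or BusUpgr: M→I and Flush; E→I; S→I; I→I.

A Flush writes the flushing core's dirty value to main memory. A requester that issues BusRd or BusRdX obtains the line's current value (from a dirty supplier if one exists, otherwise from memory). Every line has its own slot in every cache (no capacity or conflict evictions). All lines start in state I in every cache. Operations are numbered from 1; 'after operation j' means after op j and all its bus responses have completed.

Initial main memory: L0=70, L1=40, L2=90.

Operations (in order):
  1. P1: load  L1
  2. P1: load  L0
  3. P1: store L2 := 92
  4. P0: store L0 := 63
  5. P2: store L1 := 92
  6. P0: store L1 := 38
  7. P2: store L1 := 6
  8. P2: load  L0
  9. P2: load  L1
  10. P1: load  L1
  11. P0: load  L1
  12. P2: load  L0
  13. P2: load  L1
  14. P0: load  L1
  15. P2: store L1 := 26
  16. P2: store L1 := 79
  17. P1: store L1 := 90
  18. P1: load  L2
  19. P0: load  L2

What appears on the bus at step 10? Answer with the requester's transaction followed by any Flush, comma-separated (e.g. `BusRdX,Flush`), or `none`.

step 1: P1: load  L1  ⟶  IEI  (L1)  txn=BusRd  M[L1]=40
step 2: P1: load  L0  ⟶  IEI  (L0)  txn=BusRd  M[L0]=70
step 3: P1: store L2 := 92  ⟶  IMI  (L2)  txn=BusRdX  M[L2]=90
step 4: P0: store L0 := 63  ⟶  MII  (L0)  txn=BusRdX  M[L0]=70
step 5: P2: store L1 := 92  ⟶  IIM  (L1)  txn=BusRdX  M[L1]=40
step 6: P0: store L1 := 38  ⟶  MII  (L1)  txn=BusRdX+Flush  M[L1]=92
step 7: P2: store L1 := 6  ⟶  IIM  (L1)  txn=BusRdX+Flush  M[L1]=38
step 8: P2: load  L0  ⟶  SIS  (L0)  txn=BusRd+Flush  M[L0]=63
step 9: P2: load  L1  ⟶  IIM  (L1)  txn=∅  M[L1]=38
step 10: P1: load  L1  ⟶  ISS  (L1)  txn=BusRd+Flush  M[L1]=6
step 11: P0: load  L1  ⟶  SSS  (L1)  txn=BusRd  M[L1]=6
step 12: P2: load  L0  ⟶  SIS  (L0)  txn=∅  M[L0]=63
step 13: P2: load  L1  ⟶  SSS  (L1)  txn=∅  M[L1]=6
step 14: P0: load  L1  ⟶  SSS  (L1)  txn=∅  M[L1]=6
step 15: P2: store L1 := 26  ⟶  IIM  (L1)  txn=BusUpgr  M[L1]=6
step 16: P2: store L1 := 79  ⟶  IIM  (L1)  txn=∅  M[L1]=6
step 17: P1: store L1 := 90  ⟶  IMI  (L1)  txn=BusRdX+Flush  M[L1]=79
step 18: P1: load  L2  ⟶  IMI  (L2)  txn=∅  M[L2]=90
step 19: P0: load  L2  ⟶  SSI  (L2)  txn=BusRd+Flush  M[L2]=92

bus = BusRd,Flush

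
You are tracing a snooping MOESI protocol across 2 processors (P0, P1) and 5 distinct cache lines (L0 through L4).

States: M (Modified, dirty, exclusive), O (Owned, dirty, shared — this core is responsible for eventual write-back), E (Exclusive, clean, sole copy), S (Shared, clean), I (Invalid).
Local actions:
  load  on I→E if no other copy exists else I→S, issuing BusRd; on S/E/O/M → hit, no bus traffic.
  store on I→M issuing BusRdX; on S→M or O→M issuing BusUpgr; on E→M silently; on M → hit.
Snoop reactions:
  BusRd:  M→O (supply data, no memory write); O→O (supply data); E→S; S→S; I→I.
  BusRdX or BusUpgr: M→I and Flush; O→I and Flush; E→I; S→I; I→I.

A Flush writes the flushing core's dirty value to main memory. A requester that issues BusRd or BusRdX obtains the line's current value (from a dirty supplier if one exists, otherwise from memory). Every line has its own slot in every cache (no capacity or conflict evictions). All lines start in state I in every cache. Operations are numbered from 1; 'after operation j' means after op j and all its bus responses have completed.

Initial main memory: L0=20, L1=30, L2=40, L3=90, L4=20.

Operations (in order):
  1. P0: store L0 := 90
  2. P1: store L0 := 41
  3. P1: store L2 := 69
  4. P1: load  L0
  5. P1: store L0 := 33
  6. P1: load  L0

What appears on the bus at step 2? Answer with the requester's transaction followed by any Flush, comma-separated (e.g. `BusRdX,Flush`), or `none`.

bus = BusRdX,Flush

[1] P0: store L0 := 90 | P0:M(90), P1:I | bus: BusRdX
[2] P1: store L0 := 41 | P0:I, P1:M(41) | bus: BusRdX,Flush
[3] P1: store L2 := 69 | P0:I, P1:M(69) | bus: BusRdX
[4] P1: load  L0 | P0:I, P1:M(41) | bus: none
[5] P1: store L0 := 33 | P0:I, P1:M(33) | bus: none
[6] P1: load  L0 | P0:I, P1:M(33) | bus: none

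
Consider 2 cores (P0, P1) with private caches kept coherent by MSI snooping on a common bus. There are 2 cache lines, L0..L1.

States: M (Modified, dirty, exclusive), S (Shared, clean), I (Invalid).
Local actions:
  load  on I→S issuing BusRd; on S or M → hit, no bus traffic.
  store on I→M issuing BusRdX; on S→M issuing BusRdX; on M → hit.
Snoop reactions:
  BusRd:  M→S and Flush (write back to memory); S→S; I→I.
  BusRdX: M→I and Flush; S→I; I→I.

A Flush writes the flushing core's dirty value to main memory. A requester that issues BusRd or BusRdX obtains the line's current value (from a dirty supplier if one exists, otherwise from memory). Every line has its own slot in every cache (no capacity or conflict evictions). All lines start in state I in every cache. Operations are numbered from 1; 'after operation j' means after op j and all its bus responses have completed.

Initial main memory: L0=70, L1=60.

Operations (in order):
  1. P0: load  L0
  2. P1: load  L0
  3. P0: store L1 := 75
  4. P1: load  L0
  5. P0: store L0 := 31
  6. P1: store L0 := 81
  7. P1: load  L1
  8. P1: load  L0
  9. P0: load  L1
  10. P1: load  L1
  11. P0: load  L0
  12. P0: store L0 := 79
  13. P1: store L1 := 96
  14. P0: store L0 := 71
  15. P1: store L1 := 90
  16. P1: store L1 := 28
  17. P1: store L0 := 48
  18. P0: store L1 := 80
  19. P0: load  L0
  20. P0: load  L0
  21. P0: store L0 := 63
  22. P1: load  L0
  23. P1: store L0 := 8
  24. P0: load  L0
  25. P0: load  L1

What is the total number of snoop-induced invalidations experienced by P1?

invalidations = 4

  op1 P0: load  L0 → S/I on L0; bus BusRd; mem=70
  op2 P1: load  L0 → S/S on L0; bus BusRd; mem=70
  op3 P0: store L1 := 75 → M/I on L1; bus BusRdX; mem=60
  op4 P1: load  L0 → S/S on L0; bus (none); mem=70
  op5 P0: store L0 := 31 → M/I on L0; bus BusRdX; mem=70
  op6 P1: store L0 := 81 → I/M on L0; bus BusRdX Flush; mem=31
  op7 P1: load  L1 → S/S on L1; bus BusRd Flush; mem=75
  op8 P1: load  L0 → I/M on L0; bus (none); mem=31
  op9 P0: load  L1 → S/S on L1; bus (none); mem=75
  op10 P1: load  L1 → S/S on L1; bus (none); mem=75
  op11 P0: load  L0 → S/S on L0; bus BusRd Flush; mem=81
  op12 P0: store L0 := 79 → M/I on L0; bus BusRdX; mem=81
  op13 P1: store L1 := 96 → I/M on L1; bus BusRdX; mem=75
  op14 P0: store L0 := 71 → M/I on L0; bus (none); mem=81
  op15 P1: store L1 := 90 → I/M on L1; bus (none); mem=75
  op16 P1: store L1 := 28 → I/M on L1; bus (none); mem=75
  op17 P1: store L0 := 48 → I/M on L0; bus BusRdX Flush; mem=71
  op18 P0: store L1 := 80 → M/I on L1; bus BusRdX Flush; mem=28
  op19 P0: load  L0 → S/S on L0; bus BusRd Flush; mem=48
  op20 P0: load  L0 → S/S on L0; bus (none); mem=48
  op21 P0: store L0 := 63 → M/I on L0; bus BusRdX; mem=48
  op22 P1: load  L0 → S/S on L0; bus BusRd Flush; mem=63
  op23 P1: store L0 := 8 → I/M on L0; bus BusRdX; mem=63
  op24 P0: load  L0 → S/S on L0; bus BusRd Flush; mem=8
  op25 P0: load  L1 → M/I on L1; bus (none); mem=28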